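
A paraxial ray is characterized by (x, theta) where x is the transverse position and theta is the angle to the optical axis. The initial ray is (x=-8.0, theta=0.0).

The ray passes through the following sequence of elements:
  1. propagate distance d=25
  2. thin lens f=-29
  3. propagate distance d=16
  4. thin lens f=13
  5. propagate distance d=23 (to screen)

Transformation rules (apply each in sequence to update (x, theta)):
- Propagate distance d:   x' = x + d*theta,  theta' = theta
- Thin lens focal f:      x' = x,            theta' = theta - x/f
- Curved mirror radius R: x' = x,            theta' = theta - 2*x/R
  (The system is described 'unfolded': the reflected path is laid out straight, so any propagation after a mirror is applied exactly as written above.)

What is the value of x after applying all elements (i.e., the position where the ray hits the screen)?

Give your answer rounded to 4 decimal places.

Answer: 3.2042

Derivation:
Initial: x=-8.0000 theta=0.0000
After 1 (propagate distance d=25): x=-8.0000 theta=0.0000
After 2 (thin lens f=-29): x=-8.0000 theta=-8/29 (≈-0.2759)
After 3 (propagate distance d=16): x=-360/29 (≈-12.4138) theta=-8/29 (≈-0.2759)
After 4 (thin lens f=13): x=-360/29 (≈-12.4138) theta=256/377 (≈0.6790)
After 5 (propagate distance d=23 (to screen)): x=1208/377 (≈3.2042) theta=256/377 (≈0.6790)
Rounded to 4 decimal places: x = 3.2042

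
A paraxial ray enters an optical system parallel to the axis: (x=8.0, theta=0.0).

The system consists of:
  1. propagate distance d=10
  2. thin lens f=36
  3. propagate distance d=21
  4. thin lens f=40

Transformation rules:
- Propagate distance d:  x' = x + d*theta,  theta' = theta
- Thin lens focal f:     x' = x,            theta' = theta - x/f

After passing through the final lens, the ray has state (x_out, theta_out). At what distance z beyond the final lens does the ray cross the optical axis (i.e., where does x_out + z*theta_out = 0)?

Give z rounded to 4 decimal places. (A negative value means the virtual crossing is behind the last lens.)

Answer: 10.9091

Derivation:
Initial: x=8.0000 theta=0.0000
After 1 (propagate distance d=10): x=8.0000 theta=0.0000
After 2 (thin lens f=36): x=8.0000 theta=-2/9 (≈-0.2222)
After 3 (propagate distance d=21): x=10/3 (≈3.3333) theta=-2/9 (≈-0.2222)
After 4 (thin lens f=40): x=10/3 (≈3.3333) theta=-11/36 (≈-0.3056)
z_focus = -x_out/theta_out = -(10/3)/(-11/36) = 120/11 ≈ 10.9091
Rounded to 4 decimal places: z = 10.9091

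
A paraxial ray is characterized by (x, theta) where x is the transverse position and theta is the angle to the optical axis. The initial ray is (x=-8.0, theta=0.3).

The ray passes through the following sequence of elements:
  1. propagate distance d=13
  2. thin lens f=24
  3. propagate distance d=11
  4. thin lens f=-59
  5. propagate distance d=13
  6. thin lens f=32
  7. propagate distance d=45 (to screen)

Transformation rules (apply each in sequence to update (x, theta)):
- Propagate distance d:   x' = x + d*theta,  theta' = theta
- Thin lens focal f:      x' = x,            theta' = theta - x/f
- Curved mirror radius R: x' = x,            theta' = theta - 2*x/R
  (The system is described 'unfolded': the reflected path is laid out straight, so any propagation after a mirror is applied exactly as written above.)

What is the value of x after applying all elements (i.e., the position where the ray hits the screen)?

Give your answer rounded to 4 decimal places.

Answer: 18.9890

Derivation:
Initial: x=-8.0000 theta=0.3000
After 1 (propagate distance d=13): x=-4.1000 theta=0.3000
After 2 (thin lens f=24): x=-4.1000 theta=113/240 (≈0.4708)
After 3 (propagate distance d=11): x=259/240 (≈1.0792) theta=113/240 (≈0.4708)
After 4 (thin lens f=-59): x=259/240 (≈1.0792) theta=3463/7080 (≈0.4891)
After 5 (propagate distance d=13): x=105319/14160 (≈7.4378) theta=3463/7080 (≈0.4891)
After 6 (thin lens f=32): x=105319/14160 (≈7.4378) theta=38771/151040 (≈0.2567)
After 7 (propagate distance d=45 (to screen)): x=8604293/453120 (≈18.9890) theta=38771/151040 (≈0.2567)
Rounded to 4 decimal places: x = 18.9890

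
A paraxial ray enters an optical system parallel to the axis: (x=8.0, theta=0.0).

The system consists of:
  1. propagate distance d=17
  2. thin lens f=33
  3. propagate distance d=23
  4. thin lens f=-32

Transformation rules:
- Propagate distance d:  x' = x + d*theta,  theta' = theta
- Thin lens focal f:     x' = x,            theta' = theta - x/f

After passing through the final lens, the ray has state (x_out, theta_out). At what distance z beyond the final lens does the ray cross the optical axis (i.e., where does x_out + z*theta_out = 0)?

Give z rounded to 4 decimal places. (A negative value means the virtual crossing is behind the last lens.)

Answer: 14.5455

Derivation:
Initial: x=8.0000 theta=0.0000
After 1 (propagate distance d=17): x=8.0000 theta=0.0000
After 2 (thin lens f=33): x=8.0000 theta=-8/33 (≈-0.2424)
After 3 (propagate distance d=23): x=80/33 (≈2.4242) theta=-8/33 (≈-0.2424)
After 4 (thin lens f=-32): x=80/33 (≈2.4242) theta=-1/6 (≈-0.1667)
z_focus = -x_out/theta_out = -(80/33)/(-1/6) = 160/11 ≈ 14.5455
Rounded to 4 decimal places: z = 14.5455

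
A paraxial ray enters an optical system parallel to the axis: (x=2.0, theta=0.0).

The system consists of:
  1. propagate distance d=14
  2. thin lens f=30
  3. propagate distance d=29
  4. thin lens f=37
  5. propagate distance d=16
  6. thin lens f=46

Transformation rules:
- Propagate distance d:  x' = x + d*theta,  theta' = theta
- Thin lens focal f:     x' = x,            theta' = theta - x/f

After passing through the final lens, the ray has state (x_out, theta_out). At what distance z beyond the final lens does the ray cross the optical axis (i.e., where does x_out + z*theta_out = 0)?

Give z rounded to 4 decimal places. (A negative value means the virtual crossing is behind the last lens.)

Initial: x=2.0000 theta=0.0000
After 1 (propagate distance d=14): x=2.0000 theta=0.0000
After 2 (thin lens f=30): x=2.0000 theta=-1/15 (≈-0.0667)
After 3 (propagate distance d=29): x=1/15 (≈0.0667) theta=-1/15 (≈-0.0667)
After 4 (thin lens f=37): x=1/15 (≈0.0667) theta=-38/555 (≈-0.0685)
After 5 (propagate distance d=16): x=-571/555 (≈-1.0288) theta=-38/555 (≈-0.0685)
After 6 (thin lens f=46): x=-571/555 (≈-1.0288) theta=-1177/25530 (≈-0.0461)
z_focus = -x_out/theta_out = -(-571/555)/(-1177/25530) = -26266/1177 ≈ -22.3161
Rounded to 4 decimal places: z = -22.3161

Answer: -22.3161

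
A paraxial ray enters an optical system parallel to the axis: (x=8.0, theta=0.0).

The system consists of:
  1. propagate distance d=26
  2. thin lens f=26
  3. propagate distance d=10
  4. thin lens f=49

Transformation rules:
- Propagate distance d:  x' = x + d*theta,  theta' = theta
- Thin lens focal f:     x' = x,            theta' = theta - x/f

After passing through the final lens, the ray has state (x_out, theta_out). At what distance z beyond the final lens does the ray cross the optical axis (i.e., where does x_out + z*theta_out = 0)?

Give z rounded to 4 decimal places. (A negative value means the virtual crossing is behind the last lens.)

Answer: 12.0615

Derivation:
Initial: x=8.0000 theta=0.0000
After 1 (propagate distance d=26): x=8.0000 theta=0.0000
After 2 (thin lens f=26): x=8.0000 theta=-4/13 (≈-0.3077)
After 3 (propagate distance d=10): x=64/13 (≈4.9231) theta=-4/13 (≈-0.3077)
After 4 (thin lens f=49): x=64/13 (≈4.9231) theta=-20/49 (≈-0.4082)
z_focus = -x_out/theta_out = -(64/13)/(-20/49) = 784/65 ≈ 12.0615
Rounded to 4 decimal places: z = 12.0615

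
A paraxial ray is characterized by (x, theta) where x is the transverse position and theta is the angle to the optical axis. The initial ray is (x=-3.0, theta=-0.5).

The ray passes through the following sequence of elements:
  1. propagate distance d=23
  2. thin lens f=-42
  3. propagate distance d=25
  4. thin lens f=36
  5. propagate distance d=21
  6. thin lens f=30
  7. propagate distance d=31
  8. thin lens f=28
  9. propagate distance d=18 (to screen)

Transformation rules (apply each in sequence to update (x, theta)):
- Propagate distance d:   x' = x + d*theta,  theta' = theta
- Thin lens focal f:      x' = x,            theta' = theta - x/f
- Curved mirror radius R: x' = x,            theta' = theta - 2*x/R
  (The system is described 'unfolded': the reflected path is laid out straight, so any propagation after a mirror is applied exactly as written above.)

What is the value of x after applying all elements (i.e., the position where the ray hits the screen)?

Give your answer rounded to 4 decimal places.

Answer: 24.1469

Derivation:
Initial: x=-3.0000 theta=-0.5000
After 1 (propagate distance d=23): x=-14.5000 theta=-0.5000
After 2 (thin lens f=-42): x=-14.5000 theta=-71/84 (≈-0.8452)
After 3 (propagate distance d=25): x=-2993/84 (≈-35.6310) theta=-71/84 (≈-0.8452)
After 4 (thin lens f=36): x=-2993/84 (≈-35.6310) theta=437/3024 (≈0.1445)
After 5 (propagate distance d=21): x=-32857/1008 (≈-32.5962) theta=437/3024 (≈0.1445)
After 6 (thin lens f=30): x=-32857/1008 (≈-32.5962) theta=12409/10080 (≈1.2311)
After 7 (propagate distance d=31): x=18703/3360 (≈5.5664) theta=12409/10080 (≈1.2311)
After 8 (thin lens f=28): x=18703/3360 (≈5.5664) theta=291343/282240 (≈1.0323)
After 9 (propagate distance d=18 (to screen)): x=1135871/47040 (≈24.1469) theta=291343/282240 (≈1.0323)
Rounded to 4 decimal places: x = 24.1469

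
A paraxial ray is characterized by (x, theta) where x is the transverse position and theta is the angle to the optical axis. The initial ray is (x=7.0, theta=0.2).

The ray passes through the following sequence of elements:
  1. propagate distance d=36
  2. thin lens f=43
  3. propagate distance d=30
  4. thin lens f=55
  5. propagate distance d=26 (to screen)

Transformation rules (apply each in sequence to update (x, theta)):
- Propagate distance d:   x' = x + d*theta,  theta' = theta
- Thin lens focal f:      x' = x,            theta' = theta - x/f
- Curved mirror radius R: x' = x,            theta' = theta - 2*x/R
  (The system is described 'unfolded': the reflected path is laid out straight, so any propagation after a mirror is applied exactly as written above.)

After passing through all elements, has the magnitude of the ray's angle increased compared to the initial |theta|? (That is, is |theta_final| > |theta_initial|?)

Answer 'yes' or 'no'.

Answer: yes

Derivation:
Initial: x=7.0000 theta=0.2000
After 1 (propagate distance d=36): x=14.2000 theta=0.2000
After 2 (thin lens f=43): x=14.2000 theta=-28/215 (≈-0.1302)
After 3 (propagate distance d=30): x=2213/215 (≈10.2930) theta=-28/215 (≈-0.1302)
After 4 (thin lens f=55): x=2213/215 (≈10.2930) theta=-3753/11825 (≈-0.3174)
After 5 (propagate distance d=26 (to screen)): x=24137/11825 (≈2.0412) theta=-3753/11825 (≈-0.3174)
|theta_initial|=0.2000 |theta_final|=3753/11825 (≈0.3174) -> increased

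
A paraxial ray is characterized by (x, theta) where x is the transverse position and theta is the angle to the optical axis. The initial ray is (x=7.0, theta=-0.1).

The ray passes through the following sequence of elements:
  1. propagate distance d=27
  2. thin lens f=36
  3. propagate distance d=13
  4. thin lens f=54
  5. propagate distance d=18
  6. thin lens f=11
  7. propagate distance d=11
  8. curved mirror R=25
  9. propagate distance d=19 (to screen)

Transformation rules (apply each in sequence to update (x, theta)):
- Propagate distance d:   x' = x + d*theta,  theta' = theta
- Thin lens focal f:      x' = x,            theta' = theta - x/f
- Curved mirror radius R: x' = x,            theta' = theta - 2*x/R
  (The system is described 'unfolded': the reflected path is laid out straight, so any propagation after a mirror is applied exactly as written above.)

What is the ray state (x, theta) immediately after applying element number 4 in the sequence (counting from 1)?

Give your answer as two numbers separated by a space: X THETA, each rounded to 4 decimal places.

Answer: 1.4472 -0.2462

Derivation:
Initial: x=7.0000 theta=-0.1000
After 1 (propagate distance d=27): x=4.3000 theta=-0.1000
After 2 (thin lens f=36): x=4.3000 theta=-79/360 (≈-0.2194)
After 3 (propagate distance d=13): x=521/360 (≈1.4472) theta=-79/360 (≈-0.2194)
After 4 (thin lens f=54): x=521/360 (≈1.4472) theta=-4787/19440 (≈-0.2462)
Rounded to 4 decimal places: x = 1.4472, theta = -0.2462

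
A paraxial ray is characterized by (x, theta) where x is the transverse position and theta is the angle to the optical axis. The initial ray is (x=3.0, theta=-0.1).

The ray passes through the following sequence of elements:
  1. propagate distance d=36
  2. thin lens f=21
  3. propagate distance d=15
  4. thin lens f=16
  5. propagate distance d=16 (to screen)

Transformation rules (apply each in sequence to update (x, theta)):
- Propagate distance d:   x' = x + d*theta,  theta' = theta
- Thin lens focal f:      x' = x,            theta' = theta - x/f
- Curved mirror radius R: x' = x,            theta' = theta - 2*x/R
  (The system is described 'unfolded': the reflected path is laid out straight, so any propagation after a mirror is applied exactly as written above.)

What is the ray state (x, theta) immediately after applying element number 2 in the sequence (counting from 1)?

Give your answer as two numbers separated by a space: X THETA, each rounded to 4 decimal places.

Initial: x=3.0000 theta=-0.1000
After 1 (propagate distance d=36): x=-0.6000 theta=-0.1000
After 2 (thin lens f=21): x=-0.6000 theta=-1/14 (≈-0.0714)
Rounded to 4 decimal places: x = -0.6000, theta = -0.0714

Answer: -0.6000 -0.0714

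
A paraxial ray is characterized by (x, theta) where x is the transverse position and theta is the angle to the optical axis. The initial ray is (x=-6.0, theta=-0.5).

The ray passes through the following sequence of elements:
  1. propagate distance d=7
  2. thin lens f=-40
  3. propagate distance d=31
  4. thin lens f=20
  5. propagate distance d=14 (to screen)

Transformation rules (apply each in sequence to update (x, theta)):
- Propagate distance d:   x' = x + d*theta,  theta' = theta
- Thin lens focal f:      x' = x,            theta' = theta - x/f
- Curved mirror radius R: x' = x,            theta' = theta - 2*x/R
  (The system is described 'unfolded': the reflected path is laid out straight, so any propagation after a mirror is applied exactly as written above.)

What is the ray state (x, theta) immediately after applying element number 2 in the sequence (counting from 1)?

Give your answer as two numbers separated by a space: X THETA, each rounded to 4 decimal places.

Initial: x=-6.0000 theta=-0.5000
After 1 (propagate distance d=7): x=-9.5000 theta=-0.5000
After 2 (thin lens f=-40): x=-9.5000 theta=-0.7375
Rounded to 4 decimal places: x = -9.5000, theta = -0.7375

Answer: -9.5000 -0.7375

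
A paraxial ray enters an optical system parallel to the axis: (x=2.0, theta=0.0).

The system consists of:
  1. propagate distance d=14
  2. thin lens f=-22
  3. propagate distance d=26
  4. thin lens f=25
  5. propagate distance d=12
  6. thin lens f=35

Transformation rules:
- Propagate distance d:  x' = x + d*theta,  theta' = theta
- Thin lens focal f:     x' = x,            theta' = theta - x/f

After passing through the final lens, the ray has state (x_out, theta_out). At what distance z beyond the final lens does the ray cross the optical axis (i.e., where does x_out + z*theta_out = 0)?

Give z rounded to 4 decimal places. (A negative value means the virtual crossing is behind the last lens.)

Answer: 18.7045

Derivation:
Initial: x=2.0000 theta=0.0000
After 1 (propagate distance d=14): x=2.0000 theta=0.0000
After 2 (thin lens f=-22): x=2.0000 theta=1/11 (≈0.0909)
After 3 (propagate distance d=26): x=48/11 (≈4.3636) theta=1/11 (≈0.0909)
After 4 (thin lens f=25): x=48/11 (≈4.3636) theta=-23/275 (≈-0.0836)
After 5 (propagate distance d=12): x=3.3600 theta=-23/275 (≈-0.0836)
After 6 (thin lens f=35): x=3.3600 theta=-247/1375 (≈-0.1796)
z_focus = -x_out/theta_out = -(3.3600)/(-247/1375) = 4620/247 ≈ 18.7045
Rounded to 4 decimal places: z = 18.7045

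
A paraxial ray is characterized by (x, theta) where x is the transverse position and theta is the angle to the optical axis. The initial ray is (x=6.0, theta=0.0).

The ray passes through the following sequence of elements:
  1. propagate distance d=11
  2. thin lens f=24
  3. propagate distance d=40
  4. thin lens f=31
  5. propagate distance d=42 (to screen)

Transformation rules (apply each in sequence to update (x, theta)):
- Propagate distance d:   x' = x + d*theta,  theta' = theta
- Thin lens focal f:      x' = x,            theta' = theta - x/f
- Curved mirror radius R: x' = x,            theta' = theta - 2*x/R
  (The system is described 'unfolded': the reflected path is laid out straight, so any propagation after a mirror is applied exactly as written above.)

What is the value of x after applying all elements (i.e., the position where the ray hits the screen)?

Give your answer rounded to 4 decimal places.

Answer: -9.0806

Derivation:
Initial: x=6.0000 theta=0.0000
After 1 (propagate distance d=11): x=6.0000 theta=0.0000
After 2 (thin lens f=24): x=6.0000 theta=-0.2500
After 3 (propagate distance d=40): x=-4.0000 theta=-0.2500
After 4 (thin lens f=31): x=-4.0000 theta=-15/124 (≈-0.1210)
After 5 (propagate distance d=42 (to screen)): x=-563/62 (≈-9.0806) theta=-15/124 (≈-0.1210)
Rounded to 4 decimal places: x = -9.0806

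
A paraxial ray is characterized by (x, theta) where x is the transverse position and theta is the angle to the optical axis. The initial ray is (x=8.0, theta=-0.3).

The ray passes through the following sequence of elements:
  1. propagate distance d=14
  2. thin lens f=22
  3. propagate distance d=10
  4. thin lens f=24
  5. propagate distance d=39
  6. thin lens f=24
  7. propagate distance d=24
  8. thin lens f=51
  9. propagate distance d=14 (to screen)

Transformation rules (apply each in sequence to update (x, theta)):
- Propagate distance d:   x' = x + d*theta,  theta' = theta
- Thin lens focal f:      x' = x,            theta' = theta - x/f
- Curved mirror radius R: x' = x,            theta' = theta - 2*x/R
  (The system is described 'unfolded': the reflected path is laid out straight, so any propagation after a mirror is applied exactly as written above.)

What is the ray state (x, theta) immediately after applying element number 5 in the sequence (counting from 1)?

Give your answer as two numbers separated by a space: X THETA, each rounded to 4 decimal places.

Answer: -17.8568 -0.4341

Derivation:
Initial: x=8.0000 theta=-0.3000
After 1 (propagate distance d=14): x=3.8000 theta=-0.3000
After 2 (thin lens f=22): x=3.8000 theta=-26/55 (≈-0.4727)
After 3 (propagate distance d=10): x=-51/55 (≈-0.9273) theta=-26/55 (≈-0.4727)
After 4 (thin lens f=24): x=-51/55 (≈-0.9273) theta=-191/440 (≈-0.4341)
After 5 (propagate distance d=39): x=-7857/440 (≈-17.8568) theta=-191/440 (≈-0.4341)
Rounded to 4 decimal places: x = -17.8568, theta = -0.4341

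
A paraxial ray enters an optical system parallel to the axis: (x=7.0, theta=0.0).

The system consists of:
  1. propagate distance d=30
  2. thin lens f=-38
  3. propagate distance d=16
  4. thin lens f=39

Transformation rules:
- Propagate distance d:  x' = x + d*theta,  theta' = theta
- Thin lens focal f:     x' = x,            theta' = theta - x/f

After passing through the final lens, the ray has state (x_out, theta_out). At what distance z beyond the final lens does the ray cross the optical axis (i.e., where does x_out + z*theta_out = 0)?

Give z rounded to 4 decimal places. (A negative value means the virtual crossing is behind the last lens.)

Initial: x=7.0000 theta=0.0000
After 1 (propagate distance d=30): x=7.0000 theta=0.0000
After 2 (thin lens f=-38): x=7.0000 theta=7/38 (≈0.1842)
After 3 (propagate distance d=16): x=189/19 (≈9.9474) theta=7/38 (≈0.1842)
After 4 (thin lens f=39): x=189/19 (≈9.9474) theta=-35/494 (≈-0.0709)
z_focus = -x_out/theta_out = -(189/19)/(-35/494) = 140.4000
Rounded to 4 decimal places: z = 140.4000

Answer: 140.4000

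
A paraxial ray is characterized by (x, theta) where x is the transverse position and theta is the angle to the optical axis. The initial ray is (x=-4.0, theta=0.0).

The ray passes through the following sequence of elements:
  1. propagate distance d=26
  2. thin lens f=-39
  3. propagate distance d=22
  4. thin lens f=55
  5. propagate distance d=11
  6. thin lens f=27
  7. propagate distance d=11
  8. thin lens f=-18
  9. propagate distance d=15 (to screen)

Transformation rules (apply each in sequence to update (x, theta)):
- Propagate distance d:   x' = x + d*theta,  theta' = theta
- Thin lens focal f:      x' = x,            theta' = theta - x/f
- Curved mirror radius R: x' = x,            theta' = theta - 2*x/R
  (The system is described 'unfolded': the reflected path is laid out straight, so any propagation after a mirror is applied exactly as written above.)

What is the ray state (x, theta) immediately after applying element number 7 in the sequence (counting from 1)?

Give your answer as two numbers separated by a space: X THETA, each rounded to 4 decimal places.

Answer: -3.5115 0.2383

Derivation:
Initial: x=-4.0000 theta=0.0000
After 1 (propagate distance d=26): x=-4.0000 theta=0.0000
After 2 (thin lens f=-39): x=-4.0000 theta=-4/39 (≈-0.1026)
After 3 (propagate distance d=22): x=-244/39 (≈-6.2564) theta=-4/39 (≈-0.1026)
After 4 (thin lens f=55): x=-244/39 (≈-6.2564) theta=8/715 (≈0.0112)
After 5 (propagate distance d=11): x=-92/15 (≈-6.1333) theta=8/715 (≈0.0112)
After 6 (thin lens f=27): x=-92/15 (≈-6.1333) theta=13804/57915 (≈0.2383)
After 7 (propagate distance d=11): x=-18488/5265 (≈-3.5115) theta=13804/57915 (≈0.2383)
Rounded to 4 decimal places: x = -3.5115, theta = 0.2383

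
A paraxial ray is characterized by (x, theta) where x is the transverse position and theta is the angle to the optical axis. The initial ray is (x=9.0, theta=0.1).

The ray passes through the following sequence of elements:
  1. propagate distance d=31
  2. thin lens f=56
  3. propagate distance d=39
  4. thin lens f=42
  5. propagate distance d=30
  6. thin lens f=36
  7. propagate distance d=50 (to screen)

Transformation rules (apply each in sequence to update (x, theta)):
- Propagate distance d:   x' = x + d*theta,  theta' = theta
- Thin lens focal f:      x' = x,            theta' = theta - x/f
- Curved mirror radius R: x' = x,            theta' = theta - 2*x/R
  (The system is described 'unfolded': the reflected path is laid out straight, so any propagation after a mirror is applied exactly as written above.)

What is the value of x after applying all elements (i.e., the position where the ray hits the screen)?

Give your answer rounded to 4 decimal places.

Answer: -14.3066

Derivation:
Initial: x=9.0000 theta=0.1000
After 1 (propagate distance d=31): x=12.1000 theta=0.1000
After 2 (thin lens f=56): x=12.1000 theta=-13/112 (≈-0.1161)
After 3 (propagate distance d=39): x=4241/560 (≈7.5732) theta=-13/112 (≈-0.1161)
After 4 (thin lens f=42): x=4241/560 (≈7.5732) theta=-6971/23520 (≈-0.2964)
After 5 (propagate distance d=30): x=-323/245 (≈-1.3184) theta=-6971/23520 (≈-0.2964)
After 6 (thin lens f=36): x=-323/245 (≈-1.3184) theta=-18329/70560 (≈-0.2598)
After 7 (propagate distance d=50 (to screen)): x=-504737/35280 (≈-14.3066) theta=-18329/70560 (≈-0.2598)
Rounded to 4 decimal places: x = -14.3066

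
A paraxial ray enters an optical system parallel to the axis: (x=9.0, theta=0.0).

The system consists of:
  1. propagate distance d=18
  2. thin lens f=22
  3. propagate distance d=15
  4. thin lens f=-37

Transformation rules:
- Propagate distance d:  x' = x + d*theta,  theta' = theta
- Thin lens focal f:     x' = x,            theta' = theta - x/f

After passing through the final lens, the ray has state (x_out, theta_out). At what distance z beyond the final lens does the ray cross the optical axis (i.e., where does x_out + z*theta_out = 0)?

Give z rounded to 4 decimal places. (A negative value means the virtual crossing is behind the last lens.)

Answer: 8.6333

Derivation:
Initial: x=9.0000 theta=0.0000
After 1 (propagate distance d=18): x=9.0000 theta=0.0000
After 2 (thin lens f=22): x=9.0000 theta=-9/22 (≈-0.4091)
After 3 (propagate distance d=15): x=63/22 (≈2.8636) theta=-9/22 (≈-0.4091)
After 4 (thin lens f=-37): x=63/22 (≈2.8636) theta=-135/407 (≈-0.3317)
z_focus = -x_out/theta_out = -(63/22)/(-135/407) = 259/30 ≈ 8.6333
Rounded to 4 decimal places: z = 8.6333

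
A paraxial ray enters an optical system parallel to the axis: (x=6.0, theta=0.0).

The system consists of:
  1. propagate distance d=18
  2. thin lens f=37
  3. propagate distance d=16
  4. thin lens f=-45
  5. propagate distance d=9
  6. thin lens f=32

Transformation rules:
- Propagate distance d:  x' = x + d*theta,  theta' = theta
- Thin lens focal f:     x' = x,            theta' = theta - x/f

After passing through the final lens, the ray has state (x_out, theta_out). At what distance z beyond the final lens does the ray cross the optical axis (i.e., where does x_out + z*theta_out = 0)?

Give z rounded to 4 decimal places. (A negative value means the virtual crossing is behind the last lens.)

Initial: x=6.0000 theta=0.0000
After 1 (propagate distance d=18): x=6.0000 theta=0.0000
After 2 (thin lens f=37): x=6.0000 theta=-6/37 (≈-0.1622)
After 3 (propagate distance d=16): x=126/37 (≈3.4054) theta=-6/37 (≈-0.1622)
After 4 (thin lens f=-45): x=126/37 (≈3.4054) theta=-16/185 (≈-0.0865)
After 5 (propagate distance d=9): x=486/185 (≈2.6270) theta=-16/185 (≈-0.0865)
After 6 (thin lens f=32): x=486/185 (≈2.6270) theta=-499/2960 (≈-0.1686)
z_focus = -x_out/theta_out = -(486/185)/(-499/2960) = 7776/499 ≈ 15.5832
Rounded to 4 decimal places: z = 15.5832

Answer: 15.5832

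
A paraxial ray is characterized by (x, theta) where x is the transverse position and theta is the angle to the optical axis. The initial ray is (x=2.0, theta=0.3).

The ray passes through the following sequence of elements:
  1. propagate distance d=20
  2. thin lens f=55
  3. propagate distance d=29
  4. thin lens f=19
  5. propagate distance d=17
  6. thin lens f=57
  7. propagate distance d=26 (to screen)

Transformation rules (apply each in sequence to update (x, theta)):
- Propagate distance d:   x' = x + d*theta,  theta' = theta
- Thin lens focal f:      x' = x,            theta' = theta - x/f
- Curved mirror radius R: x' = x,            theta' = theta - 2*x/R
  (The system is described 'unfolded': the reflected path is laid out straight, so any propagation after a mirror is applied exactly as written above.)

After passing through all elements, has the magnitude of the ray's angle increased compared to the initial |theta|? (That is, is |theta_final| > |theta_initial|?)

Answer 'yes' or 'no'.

Initial: x=2.0000 theta=0.3000
After 1 (propagate distance d=20): x=8.0000 theta=0.3000
After 2 (thin lens f=55): x=8.0000 theta=17/110 (≈0.1545)
After 3 (propagate distance d=29): x=1373/110 (≈12.4818) theta=17/110 (≈0.1545)
After 4 (thin lens f=19): x=1373/110 (≈12.4818) theta=-105/209 (≈-0.5024)
After 5 (propagate distance d=17): x=8237/2090 (≈3.9411) theta=-105/209 (≈-0.5024)
After 6 (thin lens f=57): x=8237/2090 (≈3.9411) theta=-68087/119130 (≈-0.5715)
After 7 (propagate distance d=26 (to screen)): x=-1300753/119130 (≈-10.9188) theta=-68087/119130 (≈-0.5715)
|theta_initial|=0.3000 |theta_final|=68087/119130 (≈0.5715) -> increased

Answer: yes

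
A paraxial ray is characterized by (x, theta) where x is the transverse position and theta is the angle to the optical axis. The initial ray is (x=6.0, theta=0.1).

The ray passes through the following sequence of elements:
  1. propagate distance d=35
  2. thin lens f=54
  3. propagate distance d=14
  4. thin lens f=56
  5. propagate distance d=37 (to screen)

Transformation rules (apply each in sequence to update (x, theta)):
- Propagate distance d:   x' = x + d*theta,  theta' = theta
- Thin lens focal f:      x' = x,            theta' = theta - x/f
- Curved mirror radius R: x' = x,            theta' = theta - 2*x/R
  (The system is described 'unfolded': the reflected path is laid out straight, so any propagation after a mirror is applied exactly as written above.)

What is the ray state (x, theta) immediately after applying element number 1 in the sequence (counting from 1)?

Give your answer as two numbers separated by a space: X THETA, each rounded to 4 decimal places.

Answer: 9.5000 0.1000

Derivation:
Initial: x=6.0000 theta=0.1000
After 1 (propagate distance d=35): x=9.5000 theta=0.1000
Rounded to 4 decimal places: x = 9.5000, theta = 0.1000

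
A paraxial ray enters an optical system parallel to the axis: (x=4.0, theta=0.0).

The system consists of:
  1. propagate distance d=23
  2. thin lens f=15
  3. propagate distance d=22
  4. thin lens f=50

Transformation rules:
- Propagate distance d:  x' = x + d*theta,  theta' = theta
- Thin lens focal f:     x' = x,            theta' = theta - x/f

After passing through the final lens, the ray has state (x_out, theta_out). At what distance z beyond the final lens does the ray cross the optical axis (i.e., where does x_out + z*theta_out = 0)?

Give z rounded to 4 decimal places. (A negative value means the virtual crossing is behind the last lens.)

Initial: x=4.0000 theta=0.0000
After 1 (propagate distance d=23): x=4.0000 theta=0.0000
After 2 (thin lens f=15): x=4.0000 theta=-4/15 (≈-0.2667)
After 3 (propagate distance d=22): x=-28/15 (≈-1.8667) theta=-4/15 (≈-0.2667)
After 4 (thin lens f=50): x=-28/15 (≈-1.8667) theta=-86/375 (≈-0.2293)
z_focus = -x_out/theta_out = -(-28/15)/(-86/375) = -350/43 ≈ -8.1395
Rounded to 4 decimal places: z = -8.1395

Answer: -8.1395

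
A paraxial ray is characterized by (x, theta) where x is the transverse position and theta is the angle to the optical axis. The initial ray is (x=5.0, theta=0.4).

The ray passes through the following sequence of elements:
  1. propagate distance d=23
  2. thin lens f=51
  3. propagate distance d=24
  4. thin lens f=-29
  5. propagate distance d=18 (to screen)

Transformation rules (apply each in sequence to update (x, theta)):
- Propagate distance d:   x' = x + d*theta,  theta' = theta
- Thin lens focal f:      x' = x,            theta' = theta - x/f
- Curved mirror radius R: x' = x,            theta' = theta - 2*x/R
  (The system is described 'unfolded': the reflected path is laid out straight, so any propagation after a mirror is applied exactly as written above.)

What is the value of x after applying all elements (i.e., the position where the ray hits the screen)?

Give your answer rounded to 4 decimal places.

Answer: 29.9306

Derivation:
Initial: x=5.0000 theta=0.4000
After 1 (propagate distance d=23): x=14.2000 theta=0.4000
After 2 (thin lens f=51): x=14.2000 theta=31/255 (≈0.1216)
After 3 (propagate distance d=24): x=291/17 (≈17.1176) theta=31/255 (≈0.1216)
After 4 (thin lens f=-29): x=291/17 (≈17.1176) theta=5264/7395 (≈0.7118)
After 5 (propagate distance d=18 (to screen)): x=73779/2465 (≈29.9306) theta=5264/7395 (≈0.7118)
Rounded to 4 decimal places: x = 29.9306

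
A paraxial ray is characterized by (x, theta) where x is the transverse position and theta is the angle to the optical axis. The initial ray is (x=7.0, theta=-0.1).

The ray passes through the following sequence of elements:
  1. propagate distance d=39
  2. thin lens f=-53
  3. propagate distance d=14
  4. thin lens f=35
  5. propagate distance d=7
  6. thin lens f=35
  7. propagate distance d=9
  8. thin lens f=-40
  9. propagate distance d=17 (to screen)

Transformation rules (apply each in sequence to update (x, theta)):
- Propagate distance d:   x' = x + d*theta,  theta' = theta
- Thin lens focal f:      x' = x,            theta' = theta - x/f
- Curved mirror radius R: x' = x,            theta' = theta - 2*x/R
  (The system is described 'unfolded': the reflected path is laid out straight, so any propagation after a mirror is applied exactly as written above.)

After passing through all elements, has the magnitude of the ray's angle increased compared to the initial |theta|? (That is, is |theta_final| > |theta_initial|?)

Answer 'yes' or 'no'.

Answer: yes

Derivation:
Initial: x=7.0000 theta=-0.1000
After 1 (propagate distance d=39): x=3.1000 theta=-0.1000
After 2 (thin lens f=-53): x=3.1000 theta=-11/265 (≈-0.0415)
After 3 (propagate distance d=14): x=267/106 (≈2.5189) theta=-11/265 (≈-0.0415)
After 4 (thin lens f=35): x=267/106 (≈2.5189) theta=-421/3710 (≈-0.1135)
After 5 (propagate distance d=7): x=457/265 (≈1.7245) theta=-421/3710 (≈-0.1135)
After 6 (thin lens f=35): x=457/265 (≈1.7245) theta=-3019/18550 (≈-0.1627)
After 7 (propagate distance d=9): x=4819/18550 (≈0.2598) theta=-3019/18550 (≈-0.1627)
After 8 (thin lens f=-40): x=4819/18550 (≈0.2598) theta=-16563/106000 (≈-0.1563)
After 9 (propagate distance d=17 (to screen)): x=-1778237/742000 (≈-2.3965) theta=-16563/106000 (≈-0.1563)
|theta_initial|=0.1000 |theta_final|=16563/106000 (≈0.1563) -> increased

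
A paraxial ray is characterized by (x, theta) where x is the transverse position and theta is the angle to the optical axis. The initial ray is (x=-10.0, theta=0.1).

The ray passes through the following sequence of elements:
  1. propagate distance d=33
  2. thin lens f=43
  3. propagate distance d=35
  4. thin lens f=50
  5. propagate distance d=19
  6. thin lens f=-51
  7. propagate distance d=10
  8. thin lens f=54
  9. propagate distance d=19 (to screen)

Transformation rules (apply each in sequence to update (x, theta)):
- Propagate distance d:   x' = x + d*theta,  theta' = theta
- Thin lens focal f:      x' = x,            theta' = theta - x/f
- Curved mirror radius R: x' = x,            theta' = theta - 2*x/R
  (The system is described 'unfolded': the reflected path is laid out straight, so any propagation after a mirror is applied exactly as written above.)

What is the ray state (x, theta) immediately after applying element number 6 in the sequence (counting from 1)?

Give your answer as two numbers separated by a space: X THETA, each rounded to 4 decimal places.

Initial: x=-10.0000 theta=0.1000
After 1 (propagate distance d=33): x=-6.7000 theta=0.1000
After 2 (thin lens f=43): x=-6.7000 theta=11/43 (≈0.2558)
After 3 (propagate distance d=35): x=969/430 (≈2.2535) theta=11/43 (≈0.2558)
After 4 (thin lens f=50): x=969/430 (≈2.2535) theta=4531/21500 (≈0.2107)
After 5 (propagate distance d=19): x=134539/21500 (≈6.2576) theta=4531/21500 (≈0.2107)
After 6 (thin lens f=-51): x=134539/21500 (≈6.2576) theta=18281/54825 (≈0.3334)
Rounded to 4 decimal places: x = 6.2576, theta = 0.3334

Answer: 6.2576 0.3334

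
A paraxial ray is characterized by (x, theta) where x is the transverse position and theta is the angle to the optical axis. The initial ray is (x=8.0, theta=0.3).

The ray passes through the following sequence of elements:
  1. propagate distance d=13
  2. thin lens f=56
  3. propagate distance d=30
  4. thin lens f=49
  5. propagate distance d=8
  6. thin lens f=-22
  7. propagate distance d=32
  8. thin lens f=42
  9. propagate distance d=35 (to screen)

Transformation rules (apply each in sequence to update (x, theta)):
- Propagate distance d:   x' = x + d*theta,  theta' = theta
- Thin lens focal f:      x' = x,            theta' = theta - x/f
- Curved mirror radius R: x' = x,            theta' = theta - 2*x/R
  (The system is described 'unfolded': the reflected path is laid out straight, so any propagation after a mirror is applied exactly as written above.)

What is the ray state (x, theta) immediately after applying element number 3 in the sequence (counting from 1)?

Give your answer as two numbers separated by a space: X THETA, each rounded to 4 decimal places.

Answer: 14.5250 0.0875

Derivation:
Initial: x=8.0000 theta=0.3000
After 1 (propagate distance d=13): x=11.9000 theta=0.3000
After 2 (thin lens f=56): x=11.9000 theta=0.0875
After 3 (propagate distance d=30): x=14.5250 theta=0.0875
Rounded to 4 decimal places: x = 14.5250, theta = 0.0875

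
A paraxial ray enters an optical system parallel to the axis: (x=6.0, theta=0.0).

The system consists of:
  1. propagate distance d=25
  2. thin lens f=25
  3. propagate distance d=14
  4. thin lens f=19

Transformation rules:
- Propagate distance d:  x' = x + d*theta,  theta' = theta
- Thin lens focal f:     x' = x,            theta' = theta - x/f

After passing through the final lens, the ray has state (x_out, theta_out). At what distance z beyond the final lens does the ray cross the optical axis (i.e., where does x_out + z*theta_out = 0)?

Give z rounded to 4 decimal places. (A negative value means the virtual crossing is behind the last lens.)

Answer: 6.9667

Derivation:
Initial: x=6.0000 theta=0.0000
After 1 (propagate distance d=25): x=6.0000 theta=0.0000
After 2 (thin lens f=25): x=6.0000 theta=-0.2400
After 3 (propagate distance d=14): x=2.6400 theta=-0.2400
After 4 (thin lens f=19): x=2.6400 theta=-36/95 (≈-0.3789)
z_focus = -x_out/theta_out = -(2.6400)/(-36/95) = 209/30 ≈ 6.9667
Rounded to 4 decimal places: z = 6.9667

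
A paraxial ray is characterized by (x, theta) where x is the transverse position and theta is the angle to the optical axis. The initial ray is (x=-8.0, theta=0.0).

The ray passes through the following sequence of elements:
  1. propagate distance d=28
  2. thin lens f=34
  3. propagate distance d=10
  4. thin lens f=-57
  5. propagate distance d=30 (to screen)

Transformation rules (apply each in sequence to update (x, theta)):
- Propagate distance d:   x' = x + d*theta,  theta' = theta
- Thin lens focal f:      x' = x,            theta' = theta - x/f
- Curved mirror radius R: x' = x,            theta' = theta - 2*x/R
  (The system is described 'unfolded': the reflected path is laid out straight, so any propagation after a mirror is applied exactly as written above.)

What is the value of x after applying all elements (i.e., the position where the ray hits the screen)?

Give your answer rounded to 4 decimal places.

Initial: x=-8.0000 theta=0.0000
After 1 (propagate distance d=28): x=-8.0000 theta=0.0000
After 2 (thin lens f=34): x=-8.0000 theta=4/17 (≈0.2353)
After 3 (propagate distance d=10): x=-96/17 (≈-5.6471) theta=4/17 (≈0.2353)
After 4 (thin lens f=-57): x=-96/17 (≈-5.6471) theta=44/323 (≈0.1362)
After 5 (propagate distance d=30 (to screen)): x=-504/323 (≈-1.5604) theta=44/323 (≈0.1362)
Rounded to 4 decimal places: x = -1.5604

Answer: -1.5604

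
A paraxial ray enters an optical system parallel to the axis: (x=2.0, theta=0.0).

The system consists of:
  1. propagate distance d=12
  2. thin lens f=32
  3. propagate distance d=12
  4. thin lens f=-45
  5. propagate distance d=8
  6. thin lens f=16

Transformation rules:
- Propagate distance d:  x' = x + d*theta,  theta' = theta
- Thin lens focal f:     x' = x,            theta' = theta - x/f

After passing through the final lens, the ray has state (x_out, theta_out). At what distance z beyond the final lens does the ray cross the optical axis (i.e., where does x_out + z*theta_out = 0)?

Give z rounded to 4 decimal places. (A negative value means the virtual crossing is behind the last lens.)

Answer: 10.1818

Derivation:
Initial: x=2.0000 theta=0.0000
After 1 (propagate distance d=12): x=2.0000 theta=0.0000
After 2 (thin lens f=32): x=2.0000 theta=-0.0625
After 3 (propagate distance d=12): x=1.2500 theta=-0.0625
After 4 (thin lens f=-45): x=1.2500 theta=-5/144 (≈-0.0347)
After 5 (propagate distance d=8): x=35/36 (≈0.9722) theta=-5/144 (≈-0.0347)
After 6 (thin lens f=16): x=35/36 (≈0.9722) theta=-55/576 (≈-0.0955)
z_focus = -x_out/theta_out = -(35/36)/(-55/576) = 112/11 ≈ 10.1818
Rounded to 4 decimal places: z = 10.1818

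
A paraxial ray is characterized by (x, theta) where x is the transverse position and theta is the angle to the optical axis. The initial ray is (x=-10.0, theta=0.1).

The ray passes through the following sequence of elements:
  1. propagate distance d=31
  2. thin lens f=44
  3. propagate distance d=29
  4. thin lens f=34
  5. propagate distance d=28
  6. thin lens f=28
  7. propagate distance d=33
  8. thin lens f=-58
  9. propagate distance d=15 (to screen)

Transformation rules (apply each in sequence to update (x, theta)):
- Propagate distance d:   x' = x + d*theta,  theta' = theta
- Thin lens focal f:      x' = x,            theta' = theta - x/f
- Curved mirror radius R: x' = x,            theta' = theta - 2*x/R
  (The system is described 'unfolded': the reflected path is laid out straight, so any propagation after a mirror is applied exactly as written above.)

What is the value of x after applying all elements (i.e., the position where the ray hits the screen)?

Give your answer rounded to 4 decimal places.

Initial: x=-10.0000 theta=0.1000
After 1 (propagate distance d=31): x=-6.9000 theta=0.1000
After 2 (thin lens f=44): x=-6.9000 theta=113/440 (≈0.2568)
After 3 (propagate distance d=29): x=241/440 (≈0.5477) theta=113/440 (≈0.2568)
After 4 (thin lens f=34): x=241/440 (≈0.5477) theta=3601/14960 (≈0.2407)
After 5 (propagate distance d=28): x=54511/7480 (≈7.2876) theta=3601/14960 (≈0.2407)
After 6 (thin lens f=28): x=54511/7480 (≈7.2876) theta=-241/12320 (≈-0.0196)
After 7 (propagate distance d=33): x=1391107/209440 (≈6.6420) theta=-241/12320 (≈-0.0196)
After 8 (thin lens f=-58): x=1391107/209440 (≈6.6420) theta=164783/1735360 (≈0.0950)
After 9 (propagate distance d=15 (to screen)): x=97986421/12147520 (≈8.0664) theta=164783/1735360 (≈0.0950)
Rounded to 4 decimal places: x = 8.0664

Answer: 8.0664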